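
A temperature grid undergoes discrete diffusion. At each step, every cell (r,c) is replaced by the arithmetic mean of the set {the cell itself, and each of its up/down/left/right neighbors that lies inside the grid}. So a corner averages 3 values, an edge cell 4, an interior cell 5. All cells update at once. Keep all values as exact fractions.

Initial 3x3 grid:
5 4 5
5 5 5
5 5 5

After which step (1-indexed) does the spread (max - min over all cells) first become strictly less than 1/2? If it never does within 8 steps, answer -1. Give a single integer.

Answer: 1

Derivation:
Step 1: max=5, min=14/3, spread=1/3
  -> spread < 1/2 first at step 1
Step 2: max=5, min=1133/240, spread=67/240
Step 3: max=993/200, min=10363/2160, spread=1807/10800
Step 4: max=26639/5400, min=4162037/864000, spread=33401/288000
Step 5: max=2656609/540000, min=37650067/7776000, spread=3025513/38880000
Step 6: max=141244051/28800000, min=15087073133/3110400000, spread=53531/995328
Step 7: max=38088883949/7776000000, min=907087074151/186624000000, spread=450953/11943936
Step 8: max=4564591389481/933120000000, min=54478296439397/11197440000000, spread=3799043/143327232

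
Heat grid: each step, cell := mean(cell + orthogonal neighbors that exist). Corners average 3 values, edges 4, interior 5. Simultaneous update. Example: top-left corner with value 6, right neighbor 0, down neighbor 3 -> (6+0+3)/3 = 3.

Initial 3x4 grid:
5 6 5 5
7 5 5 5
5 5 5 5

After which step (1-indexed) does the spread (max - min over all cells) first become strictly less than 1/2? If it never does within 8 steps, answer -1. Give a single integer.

Answer: 4

Derivation:
Step 1: max=6, min=5, spread=1
Step 2: max=683/120, min=5, spread=83/120
Step 3: max=28/5, min=5, spread=3/5
Step 4: max=118507/21600, min=45553/9000, spread=45899/108000
  -> spread < 1/2 first at step 4
Step 5: max=7072483/1296000, min=60971/12000, spread=97523/259200
Step 6: max=140237239/25920000, min=86374/16875, spread=302671/1036800
Step 7: max=25128201503/4665600000, min=166523837/32400000, spread=45950759/186624000
Step 8: max=1500693693677/279936000000, min=3345397661/648000000, spread=443855233/2239488000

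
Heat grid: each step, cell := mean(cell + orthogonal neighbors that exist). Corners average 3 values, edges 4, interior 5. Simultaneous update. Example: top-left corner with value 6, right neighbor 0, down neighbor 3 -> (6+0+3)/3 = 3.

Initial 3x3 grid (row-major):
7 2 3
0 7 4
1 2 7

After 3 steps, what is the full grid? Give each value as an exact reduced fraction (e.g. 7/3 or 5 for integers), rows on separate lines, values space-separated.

Answer: 239/72 3793/960 35/9
3293/960 521/150 12269/2880
53/18 10769/2880 839/216

Derivation:
After step 1:
  3 19/4 3
  15/4 3 21/4
  1 17/4 13/3
After step 2:
  23/6 55/16 13/3
  43/16 21/5 187/48
  3 151/48 83/18
After step 3:
  239/72 3793/960 35/9
  3293/960 521/150 12269/2880
  53/18 10769/2880 839/216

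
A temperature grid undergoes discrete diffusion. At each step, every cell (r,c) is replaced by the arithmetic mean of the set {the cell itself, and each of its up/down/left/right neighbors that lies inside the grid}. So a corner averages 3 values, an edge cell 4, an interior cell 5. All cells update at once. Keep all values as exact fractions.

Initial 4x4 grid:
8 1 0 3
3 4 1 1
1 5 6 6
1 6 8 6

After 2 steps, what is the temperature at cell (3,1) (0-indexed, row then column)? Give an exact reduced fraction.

Answer: 557/120

Derivation:
Step 1: cell (3,1) = 5
Step 2: cell (3,1) = 557/120
Full grid after step 2:
  15/4 113/40 247/120 16/9
  133/40 337/100 72/25 337/120
  407/120 199/50 93/20 581/120
  61/18 557/120 701/120 215/36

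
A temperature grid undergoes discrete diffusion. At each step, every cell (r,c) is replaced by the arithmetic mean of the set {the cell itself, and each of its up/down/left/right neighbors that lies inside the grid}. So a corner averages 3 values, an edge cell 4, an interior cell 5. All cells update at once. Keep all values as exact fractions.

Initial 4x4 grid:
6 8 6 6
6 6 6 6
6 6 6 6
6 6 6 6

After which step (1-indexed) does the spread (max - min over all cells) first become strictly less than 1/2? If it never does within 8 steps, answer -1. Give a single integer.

Answer: 3

Derivation:
Step 1: max=20/3, min=6, spread=2/3
Step 2: max=391/60, min=6, spread=31/60
Step 3: max=3451/540, min=6, spread=211/540
  -> spread < 1/2 first at step 3
Step 4: max=340843/54000, min=6, spread=16843/54000
Step 5: max=3054643/486000, min=27079/4500, spread=130111/486000
Step 6: max=91122367/14580000, min=1627159/270000, spread=3255781/14580000
Step 7: max=2724753691/437400000, min=1631107/270000, spread=82360351/437400000
Step 8: max=81483316891/13122000000, min=294106441/48600000, spread=2074577821/13122000000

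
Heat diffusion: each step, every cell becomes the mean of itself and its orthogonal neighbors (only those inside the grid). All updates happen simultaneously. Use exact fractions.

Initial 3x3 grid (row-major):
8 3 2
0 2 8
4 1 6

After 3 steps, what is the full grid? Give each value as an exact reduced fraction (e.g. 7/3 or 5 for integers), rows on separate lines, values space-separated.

After step 1:
  11/3 15/4 13/3
  7/2 14/5 9/2
  5/3 13/4 5
After step 2:
  131/36 291/80 151/36
  349/120 89/25 499/120
  101/36 763/240 17/4
After step 3:
  7333/2160 18037/4800 8633/2160
  23243/7200 5233/1500 29093/7200
  6403/2160 49661/14400 309/80

Answer: 7333/2160 18037/4800 8633/2160
23243/7200 5233/1500 29093/7200
6403/2160 49661/14400 309/80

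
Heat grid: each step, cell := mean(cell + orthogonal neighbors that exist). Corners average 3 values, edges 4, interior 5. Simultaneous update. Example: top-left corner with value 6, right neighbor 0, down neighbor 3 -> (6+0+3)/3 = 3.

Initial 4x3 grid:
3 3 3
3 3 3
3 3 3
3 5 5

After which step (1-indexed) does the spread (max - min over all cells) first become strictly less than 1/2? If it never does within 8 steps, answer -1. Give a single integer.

Step 1: max=13/3, min=3, spread=4/3
Step 2: max=71/18, min=3, spread=17/18
Step 3: max=4087/1080, min=3, spread=847/1080
Step 4: max=59231/16200, min=683/225, spread=2011/3240
Step 5: max=6962783/1944000, min=165713/54000, spread=199423/388800
Step 6: max=410824867/116640000, min=3355249/1080000, spread=1938319/4665600
  -> spread < 1/2 first at step 6
Step 7: max=24356877053/6998400000, min=305044199/97200000, spread=95747789/279936000
Step 8: max=1447281255127/419904000000, min=18469143941/5832000000, spread=940023131/3359232000

Answer: 6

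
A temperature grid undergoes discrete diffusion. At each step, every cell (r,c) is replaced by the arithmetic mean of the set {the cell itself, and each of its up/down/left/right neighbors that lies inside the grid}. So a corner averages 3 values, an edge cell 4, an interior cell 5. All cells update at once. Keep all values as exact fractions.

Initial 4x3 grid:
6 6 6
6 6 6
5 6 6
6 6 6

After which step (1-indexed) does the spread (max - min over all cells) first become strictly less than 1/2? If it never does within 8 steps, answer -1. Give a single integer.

Step 1: max=6, min=17/3, spread=1/3
  -> spread < 1/2 first at step 1
Step 2: max=6, min=689/120, spread=31/120
Step 3: max=6, min=6269/1080, spread=211/1080
Step 4: max=10753/1800, min=631103/108000, spread=14077/108000
Step 5: max=644317/108000, min=5691593/972000, spread=5363/48600
Step 6: max=357131/60000, min=171219191/29160000, spread=93859/1166400
Step 7: max=577863533/97200000, min=10287325519/1749600000, spread=4568723/69984000
Step 8: max=17314381111/2916000000, min=618075564371/104976000000, spread=8387449/167961600

Answer: 1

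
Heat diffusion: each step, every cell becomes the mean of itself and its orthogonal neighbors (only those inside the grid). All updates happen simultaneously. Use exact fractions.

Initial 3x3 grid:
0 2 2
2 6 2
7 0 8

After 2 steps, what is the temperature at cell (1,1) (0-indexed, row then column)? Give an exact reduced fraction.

Step 1: cell (1,1) = 12/5
Step 2: cell (1,1) = 92/25
Full grid after step 2:
  91/36 247/120 3
  629/240 92/25 367/120
  4 839/240 157/36

Answer: 92/25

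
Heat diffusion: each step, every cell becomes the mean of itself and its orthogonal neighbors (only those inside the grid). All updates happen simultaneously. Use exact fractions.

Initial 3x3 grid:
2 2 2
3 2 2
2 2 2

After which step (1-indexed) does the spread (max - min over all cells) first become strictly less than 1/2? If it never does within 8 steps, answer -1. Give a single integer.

Answer: 1

Derivation:
Step 1: max=7/3, min=2, spread=1/3
  -> spread < 1/2 first at step 1
Step 2: max=547/240, min=2, spread=67/240
Step 3: max=4757/2160, min=407/200, spread=1807/10800
Step 4: max=1885963/864000, min=11161/5400, spread=33401/288000
Step 5: max=16781933/7776000, min=1123391/540000, spread=3025513/38880000
Step 6: max=6685726867/3110400000, min=60355949/28800000, spread=53531/995328
Step 7: max=399280925849/186624000000, min=16343116051/7776000000, spread=450953/11943936
Step 8: max=23903783560603/11197440000000, min=1967248610519/933120000000, spread=3799043/143327232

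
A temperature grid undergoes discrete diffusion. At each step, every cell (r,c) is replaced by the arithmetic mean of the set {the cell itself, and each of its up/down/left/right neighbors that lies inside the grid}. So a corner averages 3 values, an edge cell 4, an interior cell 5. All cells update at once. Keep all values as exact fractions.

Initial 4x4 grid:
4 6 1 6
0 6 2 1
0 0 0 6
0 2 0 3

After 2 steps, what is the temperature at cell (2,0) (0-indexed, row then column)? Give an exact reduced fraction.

Answer: 143/120

Derivation:
Step 1: cell (2,0) = 0
Step 2: cell (2,0) = 143/120
Full grid after step 2:
  121/36 53/15 19/6 61/18
  259/120 263/100 139/50 131/48
  143/120 13/10 179/100 217/80
  7/18 241/240 127/80 9/4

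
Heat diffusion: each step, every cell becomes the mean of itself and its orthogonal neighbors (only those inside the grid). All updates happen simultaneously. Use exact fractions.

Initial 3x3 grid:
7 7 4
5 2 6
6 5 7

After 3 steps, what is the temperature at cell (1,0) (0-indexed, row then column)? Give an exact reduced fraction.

Answer: 1883/360

Derivation:
Step 1: cell (1,0) = 5
Step 2: cell (1,0) = 65/12
Step 3: cell (1,0) = 1883/360
Full grid after step 3:
  589/108 631/120 2303/432
  1883/360 6373/1200 14899/2880
  571/108 929/180 85/16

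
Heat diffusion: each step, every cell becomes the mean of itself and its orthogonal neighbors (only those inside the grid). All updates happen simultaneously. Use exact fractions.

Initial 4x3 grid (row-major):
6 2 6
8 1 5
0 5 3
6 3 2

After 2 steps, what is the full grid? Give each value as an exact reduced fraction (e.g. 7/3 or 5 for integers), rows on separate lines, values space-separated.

After step 1:
  16/3 15/4 13/3
  15/4 21/5 15/4
  19/4 12/5 15/4
  3 4 8/3
After step 2:
  77/18 1057/240 71/18
  541/120 357/100 481/120
  139/40 191/50 377/120
  47/12 181/60 125/36

Answer: 77/18 1057/240 71/18
541/120 357/100 481/120
139/40 191/50 377/120
47/12 181/60 125/36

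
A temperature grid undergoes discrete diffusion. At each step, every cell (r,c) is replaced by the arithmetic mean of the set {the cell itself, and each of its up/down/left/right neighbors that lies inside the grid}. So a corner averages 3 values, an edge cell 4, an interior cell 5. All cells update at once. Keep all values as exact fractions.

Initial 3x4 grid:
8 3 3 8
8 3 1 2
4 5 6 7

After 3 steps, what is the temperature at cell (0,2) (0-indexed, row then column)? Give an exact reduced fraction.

Answer: 299/72

Derivation:
Step 1: cell (0,2) = 15/4
Step 2: cell (0,2) = 23/6
Step 3: cell (0,2) = 299/72
Full grid after step 3:
  2227/432 3269/720 299/72 881/216
  1639/320 461/100 4957/1200 1235/288
  557/108 6713/1440 427/96 637/144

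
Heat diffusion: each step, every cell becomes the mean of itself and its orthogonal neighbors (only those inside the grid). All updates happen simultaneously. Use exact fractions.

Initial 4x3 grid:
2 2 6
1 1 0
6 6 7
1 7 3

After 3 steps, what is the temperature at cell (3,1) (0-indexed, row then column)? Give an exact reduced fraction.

Answer: 63373/14400

Derivation:
Step 1: cell (3,1) = 17/4
Step 2: cell (3,1) = 1199/240
Step 3: cell (3,1) = 63373/14400
Full grid after step 3:
  1007/432 38803/14400 1193/432
  2693/900 17747/6000 12497/3600
  6481/1800 24857/6000 14537/3600
  9469/2160 63373/14400 10279/2160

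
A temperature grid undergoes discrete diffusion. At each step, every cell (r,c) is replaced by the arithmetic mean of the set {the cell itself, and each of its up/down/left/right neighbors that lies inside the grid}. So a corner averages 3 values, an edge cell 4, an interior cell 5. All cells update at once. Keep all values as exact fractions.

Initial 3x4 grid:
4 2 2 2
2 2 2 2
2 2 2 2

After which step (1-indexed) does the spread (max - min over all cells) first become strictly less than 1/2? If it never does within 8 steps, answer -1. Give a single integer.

Answer: 3

Derivation:
Step 1: max=8/3, min=2, spread=2/3
Step 2: max=23/9, min=2, spread=5/9
Step 3: max=257/108, min=2, spread=41/108
  -> spread < 1/2 first at step 3
Step 4: max=30137/12960, min=2, spread=4217/12960
Step 5: max=1764349/777600, min=7279/3600, spread=38417/155520
Step 6: max=104512211/46656000, min=146597/72000, spread=1903471/9331200
Step 7: max=6199709089/2799360000, min=4435759/2160000, spread=18038617/111974400
Step 8: max=369191382851/167961600000, min=401726759/194400000, spread=883978523/6718464000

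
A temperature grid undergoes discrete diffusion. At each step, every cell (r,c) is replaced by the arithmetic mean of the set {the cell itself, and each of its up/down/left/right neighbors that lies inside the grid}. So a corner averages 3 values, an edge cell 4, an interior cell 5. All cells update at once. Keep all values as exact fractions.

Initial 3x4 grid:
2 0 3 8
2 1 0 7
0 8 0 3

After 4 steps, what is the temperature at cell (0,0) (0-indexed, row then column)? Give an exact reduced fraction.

Step 1: cell (0,0) = 4/3
Step 2: cell (0,0) = 49/36
Step 3: cell (0,0) = 1921/1080
Step 4: cell (0,0) = 247993/129600
Full grid after step 4:
  247993/129600 497663/216000 214421/72000 19157/5400
  1782607/864000 827603/360000 268057/90000 1495441/432000
  283243/129600 266269/108000 312319/108000 216359/64800

Answer: 247993/129600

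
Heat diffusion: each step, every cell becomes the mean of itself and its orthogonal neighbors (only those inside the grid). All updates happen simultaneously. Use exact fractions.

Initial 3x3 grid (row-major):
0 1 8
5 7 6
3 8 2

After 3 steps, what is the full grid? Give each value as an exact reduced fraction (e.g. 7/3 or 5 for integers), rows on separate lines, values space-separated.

After step 1:
  2 4 5
  15/4 27/5 23/4
  16/3 5 16/3
After step 2:
  13/4 41/10 59/12
  989/240 239/50 1289/240
  169/36 79/15 193/36
After step 3:
  2753/720 2557/600 1151/240
  60643/14400 14183/3000 73543/14400
  10139/2160 4523/900 11519/2160

Answer: 2753/720 2557/600 1151/240
60643/14400 14183/3000 73543/14400
10139/2160 4523/900 11519/2160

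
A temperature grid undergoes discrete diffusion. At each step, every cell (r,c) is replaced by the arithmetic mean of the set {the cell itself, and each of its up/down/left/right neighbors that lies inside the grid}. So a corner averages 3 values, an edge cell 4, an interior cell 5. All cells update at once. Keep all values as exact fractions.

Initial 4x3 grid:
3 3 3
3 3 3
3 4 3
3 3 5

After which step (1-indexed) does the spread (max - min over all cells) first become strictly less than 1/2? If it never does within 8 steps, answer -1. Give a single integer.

Answer: 3

Derivation:
Step 1: max=15/4, min=3, spread=3/4
Step 2: max=67/18, min=3, spread=13/18
Step 3: max=3791/1080, min=1213/400, spread=5159/10800
  -> spread < 1/2 first at step 3
Step 4: max=450623/129600, min=21991/7200, spread=10957/25920
Step 5: max=26493787/7776000, min=334271/108000, spread=97051/311040
Step 6: max=1576285133/466560000, min=40337003/12960000, spread=4966121/18662400
Step 7: max=93684828247/27993600000, min=2439914677/777600000, spread=46783199/223948800
Step 8: max=5588658058373/1679616000000, min=147154703243/46656000000, spread=2328709933/13436928000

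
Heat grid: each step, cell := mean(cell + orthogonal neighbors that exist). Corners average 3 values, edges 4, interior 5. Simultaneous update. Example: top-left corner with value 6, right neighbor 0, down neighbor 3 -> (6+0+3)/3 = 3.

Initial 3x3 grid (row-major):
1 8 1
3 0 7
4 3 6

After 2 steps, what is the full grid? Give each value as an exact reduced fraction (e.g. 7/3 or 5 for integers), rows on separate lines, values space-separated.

After step 1:
  4 5/2 16/3
  2 21/5 7/2
  10/3 13/4 16/3
After step 2:
  17/6 481/120 34/9
  203/60 309/100 551/120
  103/36 967/240 145/36

Answer: 17/6 481/120 34/9
203/60 309/100 551/120
103/36 967/240 145/36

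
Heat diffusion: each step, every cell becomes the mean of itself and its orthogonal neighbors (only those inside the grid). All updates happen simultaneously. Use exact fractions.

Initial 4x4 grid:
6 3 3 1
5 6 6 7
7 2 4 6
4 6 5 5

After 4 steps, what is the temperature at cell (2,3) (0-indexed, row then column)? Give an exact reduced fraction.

Step 1: cell (2,3) = 11/2
Step 2: cell (2,3) = 613/120
Step 3: cell (2,3) = 18259/3600
Step 4: cell (2,3) = 105497/21600
Full grid after step 4:
  310831/64800 980743/216000 963871/216000 283627/64800
  521039/108000 863917/180000 826321/180000 505193/108000
  538787/108000 866863/180000 177079/36000 105497/21600
  63473/12960 1070089/216000 212461/43200 327473/64800

Answer: 105497/21600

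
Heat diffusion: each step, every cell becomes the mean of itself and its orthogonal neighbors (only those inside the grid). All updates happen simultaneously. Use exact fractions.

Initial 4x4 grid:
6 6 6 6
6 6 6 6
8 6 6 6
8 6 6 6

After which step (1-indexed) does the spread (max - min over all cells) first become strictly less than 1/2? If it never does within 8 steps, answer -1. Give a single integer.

Answer: 6

Derivation:
Step 1: max=22/3, min=6, spread=4/3
Step 2: max=125/18, min=6, spread=17/18
Step 3: max=914/135, min=6, spread=104/135
Step 4: max=13432/2025, min=6, spread=1282/2025
Step 5: max=397801/60750, min=27079/4500, spread=64469/121500
Step 6: max=47239831/7290000, min=1629529/270000, spread=810637/1822500
  -> spread < 1/2 first at step 6
Step 7: max=1406481073/218700000, min=3270953/540000, spread=20436277/54675000
Step 8: max=41935353403/6561000000, min=295368241/48600000, spread=515160217/1640250000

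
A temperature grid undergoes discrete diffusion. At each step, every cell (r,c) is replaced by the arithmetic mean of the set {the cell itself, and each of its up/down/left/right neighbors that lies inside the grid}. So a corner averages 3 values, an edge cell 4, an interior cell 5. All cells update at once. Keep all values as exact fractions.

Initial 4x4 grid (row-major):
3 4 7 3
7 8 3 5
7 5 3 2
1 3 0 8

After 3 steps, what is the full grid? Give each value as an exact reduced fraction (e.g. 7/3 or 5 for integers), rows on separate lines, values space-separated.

After step 1:
  14/3 11/2 17/4 5
  25/4 27/5 26/5 13/4
  5 26/5 13/5 9/2
  11/3 9/4 7/2 10/3
After step 2:
  197/36 1189/240 399/80 25/6
  1279/240 551/100 207/50 359/80
  1207/240 409/100 21/5 821/240
  131/36 877/240 701/240 34/9
After step 3:
  709/135 37663/7200 10949/2400 1637/360
  38413/7200 7207/1500 933/200 3243/800
  32557/7200 1349/300 11263/3000 5719/1440
  1109/270 25747/7200 5239/1440 3643/1080

Answer: 709/135 37663/7200 10949/2400 1637/360
38413/7200 7207/1500 933/200 3243/800
32557/7200 1349/300 11263/3000 5719/1440
1109/270 25747/7200 5239/1440 3643/1080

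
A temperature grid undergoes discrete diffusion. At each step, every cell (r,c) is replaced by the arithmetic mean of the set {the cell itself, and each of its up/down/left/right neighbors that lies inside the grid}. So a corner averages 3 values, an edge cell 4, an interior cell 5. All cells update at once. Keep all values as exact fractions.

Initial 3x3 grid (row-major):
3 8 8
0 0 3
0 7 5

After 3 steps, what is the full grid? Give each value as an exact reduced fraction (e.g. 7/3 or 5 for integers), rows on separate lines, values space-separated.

After step 1:
  11/3 19/4 19/3
  3/4 18/5 4
  7/3 3 5
After step 2:
  55/18 367/80 181/36
  207/80 161/50 71/15
  73/36 209/60 4
After step 3:
  3683/1080 19069/4800 10331/2160
  13069/4800 11167/3000 15283/3600
  5831/2160 5729/1800 733/180

Answer: 3683/1080 19069/4800 10331/2160
13069/4800 11167/3000 15283/3600
5831/2160 5729/1800 733/180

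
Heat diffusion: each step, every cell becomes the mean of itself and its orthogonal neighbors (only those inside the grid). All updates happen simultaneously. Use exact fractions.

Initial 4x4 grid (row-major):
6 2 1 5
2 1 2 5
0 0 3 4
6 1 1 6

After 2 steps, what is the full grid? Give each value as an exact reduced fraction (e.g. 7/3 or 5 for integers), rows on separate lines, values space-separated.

After step 1:
  10/3 5/2 5/2 11/3
  9/4 7/5 12/5 4
  2 1 2 9/2
  7/3 2 11/4 11/3
After step 2:
  97/36 73/30 83/30 61/18
  539/240 191/100 123/50 437/120
  91/48 42/25 253/100 85/24
  19/9 97/48 125/48 131/36

Answer: 97/36 73/30 83/30 61/18
539/240 191/100 123/50 437/120
91/48 42/25 253/100 85/24
19/9 97/48 125/48 131/36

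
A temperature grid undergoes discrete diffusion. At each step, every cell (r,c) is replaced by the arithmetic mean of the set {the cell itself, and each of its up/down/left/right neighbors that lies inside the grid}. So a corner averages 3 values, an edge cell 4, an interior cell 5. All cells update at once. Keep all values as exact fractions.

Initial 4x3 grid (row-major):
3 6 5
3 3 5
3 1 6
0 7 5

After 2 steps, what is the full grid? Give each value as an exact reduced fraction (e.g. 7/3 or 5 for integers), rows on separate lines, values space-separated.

After step 1:
  4 17/4 16/3
  3 18/5 19/4
  7/4 4 17/4
  10/3 13/4 6
After step 2:
  15/4 1031/240 43/9
  247/80 98/25 269/60
  145/48 337/100 19/4
  25/9 199/48 9/2

Answer: 15/4 1031/240 43/9
247/80 98/25 269/60
145/48 337/100 19/4
25/9 199/48 9/2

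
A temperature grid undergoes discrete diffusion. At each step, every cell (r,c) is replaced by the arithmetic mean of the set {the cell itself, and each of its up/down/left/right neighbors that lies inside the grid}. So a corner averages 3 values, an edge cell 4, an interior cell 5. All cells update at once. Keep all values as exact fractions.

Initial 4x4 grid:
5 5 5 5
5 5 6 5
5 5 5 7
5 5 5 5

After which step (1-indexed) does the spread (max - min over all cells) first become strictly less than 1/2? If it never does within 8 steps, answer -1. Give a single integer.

Step 1: max=23/4, min=5, spread=3/4
Step 2: max=1351/240, min=5, spread=151/240
Step 3: max=11761/2160, min=5, spread=961/2160
  -> spread < 1/2 first at step 3
Step 4: max=1168531/216000, min=4037/800, spread=78541/216000
Step 5: max=10410121/1944000, min=54787/10800, spread=548461/1944000
Step 6: max=1036150741/194400000, min=687599/135000, spread=46008181/194400000
Step 7: max=9280618681/1749600000, min=1655581553/324000000, spread=851195737/4374000000
Step 8: max=925164946561/174960000000, min=3114048059/607500000, spread=28319105569/174960000000

Answer: 3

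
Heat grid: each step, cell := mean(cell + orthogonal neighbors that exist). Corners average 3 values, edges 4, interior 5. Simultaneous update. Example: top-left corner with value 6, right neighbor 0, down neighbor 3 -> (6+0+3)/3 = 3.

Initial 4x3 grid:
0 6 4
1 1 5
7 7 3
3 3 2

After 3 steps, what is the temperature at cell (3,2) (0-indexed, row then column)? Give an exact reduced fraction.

Step 1: cell (3,2) = 8/3
Step 2: cell (3,2) = 32/9
Step 3: cell (3,2) = 7837/2160
Full grid after step 3:
  665/216 46519/14400 181/48
  23087/7200 1376/375 2201/600
  27767/7200 929/250 13871/3600
  4231/1080 6251/1600 7837/2160

Answer: 7837/2160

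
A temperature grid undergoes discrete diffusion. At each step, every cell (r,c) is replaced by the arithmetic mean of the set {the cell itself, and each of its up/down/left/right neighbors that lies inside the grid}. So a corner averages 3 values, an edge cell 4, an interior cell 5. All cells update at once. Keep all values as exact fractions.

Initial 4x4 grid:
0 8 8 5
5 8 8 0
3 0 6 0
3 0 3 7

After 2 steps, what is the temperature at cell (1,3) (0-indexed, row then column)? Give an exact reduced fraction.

Answer: 101/24

Derivation:
Step 1: cell (1,3) = 13/4
Step 2: cell (1,3) = 101/24
Full grid after step 2:
  43/9 1403/240 283/48 89/18
  1013/240 126/25 257/50 101/24
  243/80 337/100 401/100 397/120
  25/12 109/40 367/120 127/36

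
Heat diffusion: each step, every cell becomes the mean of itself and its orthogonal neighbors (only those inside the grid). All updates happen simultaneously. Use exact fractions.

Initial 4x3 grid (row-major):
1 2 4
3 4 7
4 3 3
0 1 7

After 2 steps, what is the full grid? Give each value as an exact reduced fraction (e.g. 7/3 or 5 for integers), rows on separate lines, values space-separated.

After step 1:
  2 11/4 13/3
  3 19/5 9/2
  5/2 3 5
  5/3 11/4 11/3
After step 2:
  31/12 773/240 139/36
  113/40 341/100 529/120
  61/24 341/100 97/24
  83/36 133/48 137/36

Answer: 31/12 773/240 139/36
113/40 341/100 529/120
61/24 341/100 97/24
83/36 133/48 137/36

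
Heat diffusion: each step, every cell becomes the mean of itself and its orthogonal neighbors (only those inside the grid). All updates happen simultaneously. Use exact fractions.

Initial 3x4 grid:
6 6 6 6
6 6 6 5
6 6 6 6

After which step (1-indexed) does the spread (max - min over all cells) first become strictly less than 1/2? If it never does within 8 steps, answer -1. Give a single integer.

Step 1: max=6, min=17/3, spread=1/3
  -> spread < 1/2 first at step 1
Step 2: max=6, min=1373/240, spread=67/240
Step 3: max=6, min=12523/2160, spread=437/2160
Step 4: max=5991/1000, min=5026469/864000, spread=29951/172800
Step 5: max=20171/3375, min=45440179/7776000, spread=206761/1555200
Step 6: max=32234329/5400000, min=18206204429/3110400000, spread=14430763/124416000
Step 7: max=2574347273/432000000, min=1094636258311/186624000000, spread=139854109/1492992000
Step 8: max=231428771023/38880000000, min=65762168109749/11197440000000, spread=7114543559/89579520000

Answer: 1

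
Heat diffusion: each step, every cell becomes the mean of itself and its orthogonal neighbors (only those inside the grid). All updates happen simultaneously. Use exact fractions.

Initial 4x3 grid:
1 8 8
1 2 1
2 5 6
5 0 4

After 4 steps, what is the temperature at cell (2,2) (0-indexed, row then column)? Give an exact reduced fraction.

Answer: 780383/216000

Derivation:
Step 1: cell (2,2) = 4
Step 2: cell (2,2) = 175/48
Step 3: cell (2,2) = 27029/7200
Step 4: cell (2,2) = 780383/216000
Full grid after step 4:
  448423/129600 1119599/288000 540023/129600
  705473/216000 142827/40000 862723/216000
  649133/216000 606859/180000 780383/216000
  98317/32400 1379981/432000 113017/32400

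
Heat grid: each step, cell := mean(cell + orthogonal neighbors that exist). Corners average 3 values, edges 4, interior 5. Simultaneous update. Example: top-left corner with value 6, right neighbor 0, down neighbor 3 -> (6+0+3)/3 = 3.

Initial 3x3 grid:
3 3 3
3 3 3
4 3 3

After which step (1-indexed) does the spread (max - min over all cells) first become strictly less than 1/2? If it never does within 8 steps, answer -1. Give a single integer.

Step 1: max=10/3, min=3, spread=1/3
  -> spread < 1/2 first at step 1
Step 2: max=59/18, min=3, spread=5/18
Step 3: max=689/216, min=3, spread=41/216
Step 4: max=41011/12960, min=1091/360, spread=347/2592
Step 5: max=2439737/777600, min=10957/3600, spread=2921/31104
Step 6: max=145796539/46656000, min=1321483/432000, spread=24611/373248
Step 7: max=8716802033/2799360000, min=29816741/9720000, spread=207329/4478976
Step 8: max=521914752451/167961600000, min=1594001599/518400000, spread=1746635/53747712

Answer: 1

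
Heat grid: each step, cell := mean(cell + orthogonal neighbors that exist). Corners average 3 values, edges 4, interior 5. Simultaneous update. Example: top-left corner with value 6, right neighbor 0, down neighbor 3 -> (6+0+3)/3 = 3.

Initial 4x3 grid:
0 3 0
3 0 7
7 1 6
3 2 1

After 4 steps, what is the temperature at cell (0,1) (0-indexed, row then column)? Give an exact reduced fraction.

Step 1: cell (0,1) = 3/4
Step 2: cell (0,1) = 533/240
Step 3: cell (0,1) = 6419/2880
Step 4: cell (0,1) = 425209/172800
Full grid after step 4:
  20203/8640 425209/172800 67049/25920
  9493/3600 38683/14400 61433/21600
  1319/450 951/320 21679/7200
  26267/8640 175067/57600 26267/8640

Answer: 425209/172800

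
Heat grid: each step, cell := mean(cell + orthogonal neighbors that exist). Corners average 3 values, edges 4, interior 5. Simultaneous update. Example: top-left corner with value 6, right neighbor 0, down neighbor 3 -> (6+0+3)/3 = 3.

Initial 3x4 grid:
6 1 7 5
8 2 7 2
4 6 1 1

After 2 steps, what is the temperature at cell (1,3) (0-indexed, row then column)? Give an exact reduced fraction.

Step 1: cell (1,3) = 15/4
Step 2: cell (1,3) = 271/80
Full grid after step 2:
  14/3 47/10 131/30 161/36
  26/5 417/100 211/50 271/80
  19/4 89/20 91/30 53/18

Answer: 271/80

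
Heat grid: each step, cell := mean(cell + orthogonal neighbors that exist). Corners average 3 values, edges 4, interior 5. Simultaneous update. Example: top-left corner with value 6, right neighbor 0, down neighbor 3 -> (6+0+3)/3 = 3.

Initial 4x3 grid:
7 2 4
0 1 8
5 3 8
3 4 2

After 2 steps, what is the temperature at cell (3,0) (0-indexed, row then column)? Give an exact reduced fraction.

Answer: 13/4

Derivation:
Step 1: cell (3,0) = 4
Step 2: cell (3,0) = 13/4
Full grid after step 2:
  13/4 419/120 161/36
  59/20 19/5 539/120
  71/20 18/5 581/120
  13/4 119/30 155/36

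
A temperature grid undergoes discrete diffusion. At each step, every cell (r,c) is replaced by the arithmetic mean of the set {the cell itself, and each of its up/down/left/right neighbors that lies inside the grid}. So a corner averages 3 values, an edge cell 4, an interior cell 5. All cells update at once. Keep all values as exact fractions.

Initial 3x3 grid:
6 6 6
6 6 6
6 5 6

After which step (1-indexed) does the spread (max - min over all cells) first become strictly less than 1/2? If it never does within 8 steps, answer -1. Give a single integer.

Step 1: max=6, min=17/3, spread=1/3
  -> spread < 1/2 first at step 1
Step 2: max=6, min=1373/240, spread=67/240
Step 3: max=1193/200, min=12523/2160, spread=1807/10800
Step 4: max=32039/5400, min=5026037/864000, spread=33401/288000
Step 5: max=3196609/540000, min=45426067/7776000, spread=3025513/38880000
Step 6: max=170044051/28800000, min=18197473133/3110400000, spread=53531/995328
Step 7: max=45864883949/7776000000, min=1093711074151/186624000000, spread=450953/11943936
Step 8: max=5497711389481/933120000000, min=65675736439397/11197440000000, spread=3799043/143327232

Answer: 1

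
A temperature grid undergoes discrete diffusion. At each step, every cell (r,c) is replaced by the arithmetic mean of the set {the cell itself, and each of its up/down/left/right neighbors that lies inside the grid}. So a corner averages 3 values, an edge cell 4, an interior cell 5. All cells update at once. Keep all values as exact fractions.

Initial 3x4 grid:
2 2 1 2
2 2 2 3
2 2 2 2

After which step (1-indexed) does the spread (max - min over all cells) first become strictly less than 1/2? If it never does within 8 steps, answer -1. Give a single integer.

Answer: 2

Derivation:
Step 1: max=7/3, min=7/4, spread=7/12
Step 2: max=79/36, min=15/8, spread=23/72
  -> spread < 1/2 first at step 2
Step 3: max=925/432, min=457/240, spread=32/135
Step 4: max=10879/5184, min=4177/2160, spread=4271/25920
Step 5: max=3222913/1555200, min=126007/64800, spread=39749/311040
Step 6: max=191699147/93312000, min=3797959/1944000, spread=1879423/18662400
Step 7: max=11430643393/5598720000, min=114444883/58320000, spread=3551477/44789760
Step 8: max=682753525187/335923200000, min=13783181869/6998400000, spread=846431819/13436928000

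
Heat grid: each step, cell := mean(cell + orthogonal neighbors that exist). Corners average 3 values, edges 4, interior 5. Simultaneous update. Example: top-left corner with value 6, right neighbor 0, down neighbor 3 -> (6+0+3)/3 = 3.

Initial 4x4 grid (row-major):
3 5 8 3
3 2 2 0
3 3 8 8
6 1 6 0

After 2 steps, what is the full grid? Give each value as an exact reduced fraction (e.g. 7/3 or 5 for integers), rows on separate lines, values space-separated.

After step 1:
  11/3 9/2 9/2 11/3
  11/4 3 4 13/4
  15/4 17/5 27/5 4
  10/3 4 15/4 14/3
After step 2:
  131/36 47/12 25/6 137/36
  79/24 353/100 403/100 179/48
  397/120 391/100 411/100 1039/240
  133/36 869/240 1069/240 149/36

Answer: 131/36 47/12 25/6 137/36
79/24 353/100 403/100 179/48
397/120 391/100 411/100 1039/240
133/36 869/240 1069/240 149/36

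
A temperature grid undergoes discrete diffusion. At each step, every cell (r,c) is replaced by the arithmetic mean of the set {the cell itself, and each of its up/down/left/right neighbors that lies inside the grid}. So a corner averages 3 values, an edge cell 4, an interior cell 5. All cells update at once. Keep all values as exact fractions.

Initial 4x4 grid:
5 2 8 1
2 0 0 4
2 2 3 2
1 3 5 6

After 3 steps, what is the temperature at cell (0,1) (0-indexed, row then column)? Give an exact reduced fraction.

Answer: 217/75

Derivation:
Step 1: cell (0,1) = 15/4
Step 2: cell (0,1) = 107/40
Step 3: cell (0,1) = 217/75
Full grid after step 3:
  103/40 217/75 1271/450 173/54
  949/400 2281/1000 2161/750 643/225
  2471/1200 1229/500 8287/3000 757/225
  83/36 1037/400 12037/3600 3817/1080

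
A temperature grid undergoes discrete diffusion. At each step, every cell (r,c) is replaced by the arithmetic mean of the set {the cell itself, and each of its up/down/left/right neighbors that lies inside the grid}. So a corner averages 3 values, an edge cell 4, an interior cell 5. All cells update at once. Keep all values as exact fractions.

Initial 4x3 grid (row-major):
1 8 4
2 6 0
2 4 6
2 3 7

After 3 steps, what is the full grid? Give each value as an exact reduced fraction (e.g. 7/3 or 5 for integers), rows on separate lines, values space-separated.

Answer: 199/54 57659/14400 149/36
24907/7200 22951/6000 10019/2400
23237/7200 11453/3000 30287/7200
7097/2160 6853/1800 9317/2160

Derivation:
After step 1:
  11/3 19/4 4
  11/4 4 4
  5/2 21/5 17/4
  7/3 4 16/3
After step 2:
  67/18 197/48 17/4
  155/48 197/50 65/16
  707/240 379/100 1067/240
  53/18 119/30 163/36
After step 3:
  199/54 57659/14400 149/36
  24907/7200 22951/6000 10019/2400
  23237/7200 11453/3000 30287/7200
  7097/2160 6853/1800 9317/2160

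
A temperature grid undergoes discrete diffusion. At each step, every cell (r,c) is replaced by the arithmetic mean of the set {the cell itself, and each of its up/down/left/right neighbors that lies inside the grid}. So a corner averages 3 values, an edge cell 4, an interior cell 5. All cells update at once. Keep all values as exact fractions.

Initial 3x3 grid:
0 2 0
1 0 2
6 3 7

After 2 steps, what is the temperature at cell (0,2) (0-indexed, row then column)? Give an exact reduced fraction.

Step 1: cell (0,2) = 4/3
Step 2: cell (0,2) = 49/36
Full grid after step 2:
  13/12 133/120 49/36
  461/240 101/50 551/240
  109/36 97/30 41/12

Answer: 49/36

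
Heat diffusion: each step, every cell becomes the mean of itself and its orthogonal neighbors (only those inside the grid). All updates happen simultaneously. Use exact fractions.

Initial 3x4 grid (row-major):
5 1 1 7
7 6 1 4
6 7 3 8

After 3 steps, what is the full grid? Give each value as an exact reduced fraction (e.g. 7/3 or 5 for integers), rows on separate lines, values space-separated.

Answer: 9719/2160 28379/7200 8743/2400 541/144
6109/1200 1133/250 509/125 1693/400
12049/2160 36679/7200 11243/2400 659/144

Derivation:
After step 1:
  13/3 13/4 5/2 4
  6 22/5 3 5
  20/3 11/2 19/4 5
After step 2:
  163/36 869/240 51/16 23/6
  107/20 443/100 393/100 17/4
  109/18 1279/240 73/16 59/12
After step 3:
  9719/2160 28379/7200 8743/2400 541/144
  6109/1200 1133/250 509/125 1693/400
  12049/2160 36679/7200 11243/2400 659/144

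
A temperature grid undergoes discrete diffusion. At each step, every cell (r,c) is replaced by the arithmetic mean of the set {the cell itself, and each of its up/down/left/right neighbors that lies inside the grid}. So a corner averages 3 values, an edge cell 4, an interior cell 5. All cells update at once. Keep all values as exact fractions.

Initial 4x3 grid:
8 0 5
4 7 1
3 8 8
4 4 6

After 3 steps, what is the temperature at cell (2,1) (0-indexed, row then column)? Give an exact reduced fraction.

Answer: 6329/1200

Derivation:
Step 1: cell (2,1) = 6
Step 2: cell (2,1) = 26/5
Step 3: cell (2,1) = 6329/1200
Full grid after step 3:
  631/144 1069/240 145/36
  781/160 1833/400 577/120
  6977/1440 6329/1200 419/80
  2147/432 7517/1440 403/72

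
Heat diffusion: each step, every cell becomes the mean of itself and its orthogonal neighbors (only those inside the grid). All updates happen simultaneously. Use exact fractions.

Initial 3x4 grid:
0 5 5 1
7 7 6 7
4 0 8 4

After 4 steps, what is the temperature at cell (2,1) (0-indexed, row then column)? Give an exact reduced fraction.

Step 1: cell (2,1) = 19/4
Step 2: cell (2,1) = 215/48
Step 3: cell (2,1) = 34831/7200
Step 4: cell (2,1) = 1017907/216000
Full grid after step 4:
  96467/21600 54599/12000 521671/108000 313181/64800
  1917899/432000 427043/90000 439793/90000 2202269/432000
  147563/32400 1017907/216000 1101467/216000 20741/4050

Answer: 1017907/216000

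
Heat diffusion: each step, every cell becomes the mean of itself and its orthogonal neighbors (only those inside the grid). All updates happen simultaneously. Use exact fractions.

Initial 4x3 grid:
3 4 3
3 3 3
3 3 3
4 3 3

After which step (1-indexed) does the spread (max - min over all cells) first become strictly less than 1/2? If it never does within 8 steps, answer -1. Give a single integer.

Answer: 1

Derivation:
Step 1: max=10/3, min=3, spread=1/3
  -> spread < 1/2 first at step 1
Step 2: max=787/240, min=3, spread=67/240
Step 3: max=3481/1080, min=443/144, spread=317/2160
Step 4: max=2761051/864000, min=37123/12000, spread=17639/172800
Step 5: max=24804641/7776000, min=8066087/2592000, spread=30319/388800
Step 6: max=1482632959/466560000, min=485986853/155520000, spread=61681/1166400
Step 7: max=88860626981/27993600000, min=360478567/115200000, spread=1580419/34992000
Step 8: max=5322254194879/1679616000000, min=1755264014293/559872000000, spread=7057769/209952000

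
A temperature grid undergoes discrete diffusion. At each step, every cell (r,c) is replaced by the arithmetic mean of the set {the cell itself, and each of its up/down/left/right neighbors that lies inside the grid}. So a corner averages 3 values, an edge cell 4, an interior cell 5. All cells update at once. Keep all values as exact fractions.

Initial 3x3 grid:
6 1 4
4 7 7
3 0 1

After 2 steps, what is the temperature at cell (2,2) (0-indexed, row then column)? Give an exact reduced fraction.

Answer: 61/18

Derivation:
Step 1: cell (2,2) = 8/3
Step 2: cell (2,2) = 61/18
Full grid after step 2:
  79/18 479/120 53/12
  37/10 104/25 913/240
  121/36 231/80 61/18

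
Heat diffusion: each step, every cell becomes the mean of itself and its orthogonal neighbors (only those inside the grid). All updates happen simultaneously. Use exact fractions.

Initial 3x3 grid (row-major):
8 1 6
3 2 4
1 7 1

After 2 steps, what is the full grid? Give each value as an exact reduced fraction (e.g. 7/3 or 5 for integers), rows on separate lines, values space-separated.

Answer: 47/12 919/240 67/18
437/120 343/100 859/240
119/36 829/240 10/3

Derivation:
After step 1:
  4 17/4 11/3
  7/2 17/5 13/4
  11/3 11/4 4
After step 2:
  47/12 919/240 67/18
  437/120 343/100 859/240
  119/36 829/240 10/3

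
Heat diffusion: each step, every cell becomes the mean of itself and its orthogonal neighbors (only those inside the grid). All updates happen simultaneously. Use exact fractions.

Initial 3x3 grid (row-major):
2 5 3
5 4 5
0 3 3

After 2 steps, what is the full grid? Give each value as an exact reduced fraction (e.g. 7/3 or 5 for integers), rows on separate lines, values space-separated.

Answer: 41/12 487/120 139/36
829/240 169/50 323/80
95/36 397/120 119/36

Derivation:
After step 1:
  4 7/2 13/3
  11/4 22/5 15/4
  8/3 5/2 11/3
After step 2:
  41/12 487/120 139/36
  829/240 169/50 323/80
  95/36 397/120 119/36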